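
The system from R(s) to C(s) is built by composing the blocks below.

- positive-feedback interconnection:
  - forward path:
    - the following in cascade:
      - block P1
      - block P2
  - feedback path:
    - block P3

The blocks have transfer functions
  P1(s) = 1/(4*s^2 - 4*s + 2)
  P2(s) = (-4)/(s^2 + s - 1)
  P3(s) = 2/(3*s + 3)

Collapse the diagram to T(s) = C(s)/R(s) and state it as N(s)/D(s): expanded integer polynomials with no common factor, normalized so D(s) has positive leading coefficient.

Answer: (-6*s - 6)/(6*s^5 + 6*s^4 - 9*s^3 + 6*s + 1)

Working:
(1) cascade P1, P2, giving (-2)/(2*s^4 - 3*s^2 + 3*s - 1)
(2) reduce the feedback loop with forward (P1*P2) and return P3, which is the overall transfer function T(s) = C(s)/R(s) in lowest terms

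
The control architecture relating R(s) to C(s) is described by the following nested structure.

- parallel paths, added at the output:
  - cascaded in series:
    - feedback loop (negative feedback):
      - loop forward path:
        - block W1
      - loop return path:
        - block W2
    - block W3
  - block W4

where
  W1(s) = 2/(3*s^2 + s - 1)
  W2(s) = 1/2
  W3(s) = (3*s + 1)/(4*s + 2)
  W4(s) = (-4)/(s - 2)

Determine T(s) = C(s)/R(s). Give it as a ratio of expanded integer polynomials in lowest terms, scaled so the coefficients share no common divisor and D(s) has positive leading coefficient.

First reduce the diagram to T(s).

Step 1: reduce the feedback loop with forward W1 and return W2 = 2/(3*s^2 + s)
Step 2: cascade [W1/(1+W1*W2)], W3 = 1/(2*s^2 + s)
Step 3: reduce the parallel group ([W1/(1+W1*W2)]*W3), W4, giving the overall T(s)

Answer: (-8*s^2 - 3*s - 2)/(2*s^3 - 3*s^2 - 2*s)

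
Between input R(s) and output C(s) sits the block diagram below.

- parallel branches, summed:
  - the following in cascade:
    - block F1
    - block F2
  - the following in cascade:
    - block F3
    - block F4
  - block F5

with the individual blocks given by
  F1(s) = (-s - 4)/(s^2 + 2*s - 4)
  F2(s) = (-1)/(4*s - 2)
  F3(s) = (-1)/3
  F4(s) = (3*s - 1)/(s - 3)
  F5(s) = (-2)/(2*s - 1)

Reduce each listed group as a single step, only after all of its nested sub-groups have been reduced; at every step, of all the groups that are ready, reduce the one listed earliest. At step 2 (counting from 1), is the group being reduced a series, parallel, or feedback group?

The answer is series.

Reasoning:
1. series reduction of F1, F2
2. series reduction of F3, F4
3. parallel reduction of (F1*F2), (F3*F4), F5
Step 2 collapses a series group.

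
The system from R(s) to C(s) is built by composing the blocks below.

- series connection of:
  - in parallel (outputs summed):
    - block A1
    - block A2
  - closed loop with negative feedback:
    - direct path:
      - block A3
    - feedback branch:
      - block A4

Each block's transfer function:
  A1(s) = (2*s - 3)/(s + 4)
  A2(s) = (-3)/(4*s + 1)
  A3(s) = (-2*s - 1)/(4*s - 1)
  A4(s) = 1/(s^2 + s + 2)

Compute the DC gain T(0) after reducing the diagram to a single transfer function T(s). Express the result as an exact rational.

The answer is -5/2.

Reasoning:
Step 1: reduce the parallel group A1, A2 gives (8*s^2 - 13*s - 15)/(4*s^2 + 17*s + 4)
Step 2: close the feedback loop around A3, A4 gives (-2*s^3 - 3*s^2 - 5*s - 2)/(4*s^3 + 3*s^2 + 5*s - 3)
Step 3: combine (A1+A2), [A3/(1+A3*A4)] in series gives (-16*s^5 + 2*s^4 + 29*s^3 + 94*s^2 + 101*s + 30)/(16*s^5 + 80*s^4 + 87*s^3 + 85*s^2 - 31*s - 12)
Step 3 gives the overall T(s). Then T(0) = 30/(-12) = -5/2.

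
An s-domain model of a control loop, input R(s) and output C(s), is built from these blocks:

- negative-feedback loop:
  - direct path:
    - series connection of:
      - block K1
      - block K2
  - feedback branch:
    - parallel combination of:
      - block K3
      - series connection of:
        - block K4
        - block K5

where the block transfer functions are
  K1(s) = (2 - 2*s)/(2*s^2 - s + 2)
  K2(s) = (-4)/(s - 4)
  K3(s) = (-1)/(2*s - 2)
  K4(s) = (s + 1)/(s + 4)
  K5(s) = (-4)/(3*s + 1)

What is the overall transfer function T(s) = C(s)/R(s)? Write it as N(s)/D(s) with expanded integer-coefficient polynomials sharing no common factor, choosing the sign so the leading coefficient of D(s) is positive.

Answer: (24*s^3 + 80*s^2 - 72*s - 32)/(6*s^5 - s^4 - 91*s^3 - 26*s^2 - 132*s - 16)

Working:
1. multiply K1, K2 (series) gives (8*s - 8)/(2*s^3 - 9*s^2 + 6*s - 8)
2. multiply K4, K5 (series) gives (-4*s - 4)/(3*s^2 + 13*s + 4)
3. parallel reduction of K3, (K4*K5) gives (-11*s^2 - 13*s + 4)/(6*s^3 + 20*s^2 - 18*s - 8)
4. collapse the loop ((K1*K2) forward, (K3+(K4*K5)) return); the result is T(s) itself (integer coefficients, no common factor, positive leading denominator coefficient)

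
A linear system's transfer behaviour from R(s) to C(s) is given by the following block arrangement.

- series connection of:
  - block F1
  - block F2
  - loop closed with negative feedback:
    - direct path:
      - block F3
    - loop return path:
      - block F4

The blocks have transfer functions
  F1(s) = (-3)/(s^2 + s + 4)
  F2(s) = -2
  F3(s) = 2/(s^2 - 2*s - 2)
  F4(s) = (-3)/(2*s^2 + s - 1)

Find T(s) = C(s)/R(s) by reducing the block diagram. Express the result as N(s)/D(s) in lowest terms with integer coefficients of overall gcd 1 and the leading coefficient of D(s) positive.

The answer is (24*s^2 + 12*s - 12)/(2*s^6 - s^5 - 2*s^4 - 19*s^3 - 32*s^2 - 4*s - 16).

Reasoning:
Step 1: collapse the loop (F3 forward, F4 return), giving (4*s^2 + 2*s - 2)/(2*s^4 - 3*s^3 - 7*s^2 - 4)
Step 2: multiply F1, F2, [F3/(1+F3*F4)] (series): this yields T(s), and no further normalization is needed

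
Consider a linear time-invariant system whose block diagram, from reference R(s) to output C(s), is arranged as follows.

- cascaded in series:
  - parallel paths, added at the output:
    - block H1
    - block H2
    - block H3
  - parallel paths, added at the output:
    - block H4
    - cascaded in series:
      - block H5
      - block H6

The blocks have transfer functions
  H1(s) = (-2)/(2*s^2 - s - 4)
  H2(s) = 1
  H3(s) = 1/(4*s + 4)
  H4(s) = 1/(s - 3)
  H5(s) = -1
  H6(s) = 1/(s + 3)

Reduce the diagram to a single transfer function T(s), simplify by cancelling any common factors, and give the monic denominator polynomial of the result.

Step 1 - combine H1, H2, H3 in parallel; result (8*s^3 + 6*s^2 - 29*s - 28)/(8*s^3 + 4*s^2 - 20*s - 16)
Step 2 - multiply H5, H6 (series); result (-1)/(s + 3)
Step 3 - sum the parallel branches H4, (H5*H6); result 6/(s^2 - 9)
Step 4 - cascade (H1+H2+H3), (H4+(H5*H6)); result (24*s^3 + 18*s^2 - 87*s - 84)/(4*s^5 + 2*s^4 - 46*s^3 - 26*s^2 + 90*s + 72)
T(s) is the step-4 result (common factors already cancelled). Leading coefficient of the denominator: 4. Divide through by 4 for the monic polynomial.

Final answer: s^5 + s^4/2 - 23*s^3/2 - 13*s^2/2 + 45*s/2 + 18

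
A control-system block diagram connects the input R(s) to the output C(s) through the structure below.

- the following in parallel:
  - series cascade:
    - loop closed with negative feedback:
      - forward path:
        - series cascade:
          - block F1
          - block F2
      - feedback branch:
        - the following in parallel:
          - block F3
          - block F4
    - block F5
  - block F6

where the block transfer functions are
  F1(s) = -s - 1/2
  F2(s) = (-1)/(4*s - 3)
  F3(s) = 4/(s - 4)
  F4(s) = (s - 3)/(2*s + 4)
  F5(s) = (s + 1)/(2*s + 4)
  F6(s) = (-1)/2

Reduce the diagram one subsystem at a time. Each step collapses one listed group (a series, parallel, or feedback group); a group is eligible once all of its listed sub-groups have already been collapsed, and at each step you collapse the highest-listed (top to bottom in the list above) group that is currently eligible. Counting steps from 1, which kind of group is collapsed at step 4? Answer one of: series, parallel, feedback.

Step 1: reduce the series chain F1, F2
Step 2: parallel reduction of F3, F4
Step 3: reduce the feedback loop with forward (F1*F2) and return (F3+F4)
Step 4: cascade [(F1*F2)/(1+(F1*F2)*(F3+F4))], F5
Step 5: sum the parallel branches ([(F1*F2)/(1+(F1*F2)*(F3+F4))]*F5), F6
At step 4 the group reduced is series.

Final answer: series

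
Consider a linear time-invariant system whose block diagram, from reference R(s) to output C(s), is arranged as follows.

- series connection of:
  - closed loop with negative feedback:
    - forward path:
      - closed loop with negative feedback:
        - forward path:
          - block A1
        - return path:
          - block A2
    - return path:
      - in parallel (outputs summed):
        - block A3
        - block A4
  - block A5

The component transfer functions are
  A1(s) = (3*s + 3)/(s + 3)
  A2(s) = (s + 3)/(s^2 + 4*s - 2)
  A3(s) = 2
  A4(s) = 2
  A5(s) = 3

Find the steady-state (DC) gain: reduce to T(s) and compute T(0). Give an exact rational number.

(1) apply the feedback formula to A1, A2, giving (3*s^3 + 15*s^2 + 6*s - 6)/(s^3 + 10*s^2 + 22*s + 3)
(2) sum the parallel branches A3, A4, giving 4
(3) collapse the loop ([A1/(1+A1*A2)] forward, (A3+A4) return), giving (3*s^3 + 15*s^2 + 6*s - 6)/(13*s^3 + 70*s^2 + 46*s - 21)
(4) combine [[A1/(1+A1*A2)]/(1+[A1/(1+A1*A2)]*(A3+A4))], A5 in series, giving (9*s^3 + 45*s^2 + 18*s - 18)/(13*s^3 + 70*s^2 + 46*s - 21)
That last expression is T(s); at s = 0 only the constant terms survive, so T(0) = -18/(-21) = 6/7.

Therefore the answer is 6/7.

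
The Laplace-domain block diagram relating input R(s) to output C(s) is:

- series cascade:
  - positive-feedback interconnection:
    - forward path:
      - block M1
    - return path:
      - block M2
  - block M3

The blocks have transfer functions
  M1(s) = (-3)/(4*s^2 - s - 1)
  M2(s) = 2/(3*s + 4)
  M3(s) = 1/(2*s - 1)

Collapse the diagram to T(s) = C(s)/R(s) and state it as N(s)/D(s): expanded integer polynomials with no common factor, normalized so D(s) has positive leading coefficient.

First reduce the diagram to T(s).

1. reduce the feedback loop with forward M1 and return M2 = (-9*s - 12)/(12*s^3 + 13*s^2 - 7*s + 2)
2. cascade [M1/(1-M1*M2)], M3, which is the overall transfer function T(s) = C(s)/R(s) in lowest terms

Answer: (-9*s - 12)/(24*s^4 + 14*s^3 - 27*s^2 + 11*s - 2)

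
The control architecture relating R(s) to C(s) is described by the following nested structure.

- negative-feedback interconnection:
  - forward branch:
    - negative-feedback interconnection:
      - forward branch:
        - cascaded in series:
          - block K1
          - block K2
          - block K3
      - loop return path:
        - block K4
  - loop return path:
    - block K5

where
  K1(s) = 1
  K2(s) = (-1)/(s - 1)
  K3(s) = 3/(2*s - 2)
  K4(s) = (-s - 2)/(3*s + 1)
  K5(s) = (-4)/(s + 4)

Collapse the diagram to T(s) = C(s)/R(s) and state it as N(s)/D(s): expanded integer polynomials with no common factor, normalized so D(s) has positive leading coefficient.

1. reduce the series chain K1, K2, K3 = (-3)/(2*s^2 - 4*s + 2)
2. feedback reduction of (K1*K2*K3), K4 = (-9*s - 3)/(6*s^3 - 10*s^2 + 5*s + 8)
3. feedback reduction of [(K1*K2*K3)/(1+(K1*K2*K3)*K4)], K5, giving the overall T(s)

Final answer: (-9*s^2 - 39*s - 12)/(6*s^4 + 14*s^3 - 35*s^2 + 64*s + 44)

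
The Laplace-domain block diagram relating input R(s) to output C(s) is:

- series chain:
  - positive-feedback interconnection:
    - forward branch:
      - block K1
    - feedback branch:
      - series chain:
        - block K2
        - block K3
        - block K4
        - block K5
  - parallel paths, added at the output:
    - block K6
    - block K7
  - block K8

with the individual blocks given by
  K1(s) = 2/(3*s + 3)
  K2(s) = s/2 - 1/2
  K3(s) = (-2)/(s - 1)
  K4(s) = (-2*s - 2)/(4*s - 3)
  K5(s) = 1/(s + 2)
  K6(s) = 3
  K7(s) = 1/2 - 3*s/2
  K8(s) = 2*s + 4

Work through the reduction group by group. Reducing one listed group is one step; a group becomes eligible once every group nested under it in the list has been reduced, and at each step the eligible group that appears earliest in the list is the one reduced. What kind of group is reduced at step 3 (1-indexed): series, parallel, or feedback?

The answer is parallel.

Reasoning:
Step 1: reduce the series chain K2, K3, K4, K5
Step 2: close the feedback loop around K1, (K2*K3*K4*K5)
Step 3: reduce the parallel group K6, K7
Step 4: cascade [K1/(1-K1*(K2*K3*K4*K5))], (K6+K7), K8
The group at step 3 is a parallel group.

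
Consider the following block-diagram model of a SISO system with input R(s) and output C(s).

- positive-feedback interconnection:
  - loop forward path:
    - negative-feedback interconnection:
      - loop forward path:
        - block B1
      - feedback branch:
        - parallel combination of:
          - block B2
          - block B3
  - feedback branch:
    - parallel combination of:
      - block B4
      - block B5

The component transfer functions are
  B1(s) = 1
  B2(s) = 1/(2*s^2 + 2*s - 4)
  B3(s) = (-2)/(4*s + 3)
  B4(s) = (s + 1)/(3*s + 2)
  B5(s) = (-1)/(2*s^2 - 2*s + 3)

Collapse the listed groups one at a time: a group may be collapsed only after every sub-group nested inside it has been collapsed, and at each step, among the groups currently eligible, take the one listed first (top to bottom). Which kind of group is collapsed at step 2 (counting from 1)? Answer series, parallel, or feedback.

[1] sum the parallel branches B2, B3
[2] reduce the feedback loop with forward B1 and return (B2+B3)
[3] combine B4, B5 in parallel
[4] collapse the loop ([B1/(1+B1*(B2+B3))] forward, (B4+B5) return)
So the answer for step 2 is feedback.

Hence the answer: feedback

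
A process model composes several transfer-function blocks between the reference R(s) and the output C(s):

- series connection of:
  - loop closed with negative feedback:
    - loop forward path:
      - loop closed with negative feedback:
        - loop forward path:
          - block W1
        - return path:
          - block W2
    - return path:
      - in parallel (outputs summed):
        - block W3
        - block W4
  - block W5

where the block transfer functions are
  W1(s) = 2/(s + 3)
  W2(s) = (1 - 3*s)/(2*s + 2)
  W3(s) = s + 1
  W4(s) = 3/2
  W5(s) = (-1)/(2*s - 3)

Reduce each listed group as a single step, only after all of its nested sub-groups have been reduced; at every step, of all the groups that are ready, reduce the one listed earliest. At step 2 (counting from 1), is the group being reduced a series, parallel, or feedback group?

Step 1. feedback reduction of W1, W2
Step 2. combine W3, W4 in parallel
Step 3. feedback reduction of [W1/(1+W1*W2)], (W3+W4)
Step 4. combine [[W1/(1+W1*W2)]/(1+[W1/(1+W1*W2)]*(W3+W4))], W5 in series
At step 2 the group reduced is parallel.

Answer: parallel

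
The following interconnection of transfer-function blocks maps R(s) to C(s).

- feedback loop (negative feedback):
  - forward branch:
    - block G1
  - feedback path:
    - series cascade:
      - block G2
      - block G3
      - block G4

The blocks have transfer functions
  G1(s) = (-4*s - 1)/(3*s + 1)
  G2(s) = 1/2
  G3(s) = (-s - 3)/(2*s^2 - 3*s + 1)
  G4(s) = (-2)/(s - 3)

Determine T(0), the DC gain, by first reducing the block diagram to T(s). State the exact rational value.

(1) series reduction of G2, G3, G4; result (s + 3)/(2*s^3 - 9*s^2 + 10*s - 3)
(2) reduce the feedback loop with forward G1 and return (G2*G3*G4); result (-8*s^4 + 34*s^3 - 31*s^2 + 2*s + 3)/(6*s^4 - 25*s^3 + 17*s^2 - 12*s - 6)
That last expression is T(s); at s = 0 only the constant terms survive, so T(0) = 3/(-6) = -1/2.

Answer: -1/2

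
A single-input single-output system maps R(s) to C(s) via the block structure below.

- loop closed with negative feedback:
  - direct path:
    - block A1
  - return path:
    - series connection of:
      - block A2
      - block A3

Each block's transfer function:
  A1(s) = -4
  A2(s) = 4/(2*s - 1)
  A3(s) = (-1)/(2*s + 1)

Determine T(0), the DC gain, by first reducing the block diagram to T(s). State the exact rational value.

(1) cascade A2, A3: (-4)/(4*s^2 - 1)
(2) collapse the loop (A1 forward, (A2*A3) return): (4 - 16*s^2)/(4*s^2 + 15)
The step-2 result is T(s). Setting s = 0: T(0) = 4/15.

Final answer: 4/15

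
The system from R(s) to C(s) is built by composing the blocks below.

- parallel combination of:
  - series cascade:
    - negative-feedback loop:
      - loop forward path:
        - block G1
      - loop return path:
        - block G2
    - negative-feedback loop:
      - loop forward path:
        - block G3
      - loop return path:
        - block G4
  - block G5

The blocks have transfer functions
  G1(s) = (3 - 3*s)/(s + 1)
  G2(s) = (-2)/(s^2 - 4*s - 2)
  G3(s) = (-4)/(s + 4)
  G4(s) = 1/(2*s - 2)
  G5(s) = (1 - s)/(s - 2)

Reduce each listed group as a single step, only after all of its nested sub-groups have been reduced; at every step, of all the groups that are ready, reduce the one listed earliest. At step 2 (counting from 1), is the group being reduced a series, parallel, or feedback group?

The answer is feedback.

Reasoning:
Step 1. close the feedback loop around G1, G2
Step 2. reduce the feedback loop with forward G3 and return G4
Step 3. series reduction of [G1/(1+G1*G2)], [G3/(1+G3*G4)]
Step 4. parallel reduction of ([G1/(1+G1*G2)]*[G3/(1+G3*G4)]), G5
At step 2 the group reduced is feedback.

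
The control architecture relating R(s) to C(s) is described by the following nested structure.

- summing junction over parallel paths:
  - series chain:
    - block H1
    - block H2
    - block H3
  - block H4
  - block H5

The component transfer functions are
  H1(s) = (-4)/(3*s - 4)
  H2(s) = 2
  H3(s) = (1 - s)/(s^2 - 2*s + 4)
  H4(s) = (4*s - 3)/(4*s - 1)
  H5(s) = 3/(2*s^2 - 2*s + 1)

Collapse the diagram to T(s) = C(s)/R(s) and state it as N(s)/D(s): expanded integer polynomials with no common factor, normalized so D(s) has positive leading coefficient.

Step 1: multiply H1, H2, H3 (series) -> (8*s - 8)/(3*s^3 - 10*s^2 + 20*s - 16)
Step 2: combine (H1*H2*H3), H4, H5 in parallel - this is the overall T(s), already in the required normalized form

Hence the answer: (24*s^6 - 122*s^5 + 430*s^4 - 790*s^3 + 852*s^2 - 528*s + 104)/(24*s^6 - 110*s^5 + 278*s^4 - 391*s^3 + 290*s^2 - 116*s + 16)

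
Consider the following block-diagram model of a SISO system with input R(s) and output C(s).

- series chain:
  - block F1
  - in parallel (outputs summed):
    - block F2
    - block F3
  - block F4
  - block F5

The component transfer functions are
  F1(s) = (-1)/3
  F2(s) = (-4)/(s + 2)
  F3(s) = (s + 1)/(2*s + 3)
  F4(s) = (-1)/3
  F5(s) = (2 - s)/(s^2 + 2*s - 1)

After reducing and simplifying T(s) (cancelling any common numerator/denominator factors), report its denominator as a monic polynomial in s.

1. add F2, F3 (parallel); result (s^2 - 5*s - 10)/(2*s^2 + 7*s + 6)
2. cascade F1, (F2+F3), F4, F5; result (-s^3 + 7*s^2 - 20)/(18*s^4 + 99*s^3 + 162*s^2 + 45*s - 54)
The result of step 2 is T(s) in lowest terms. Its denominator has leading coefficient 18; dividing the denominator through by 18 makes it monic.

Final answer: s^4 + 11*s^3/2 + 9*s^2 + 5*s/2 - 3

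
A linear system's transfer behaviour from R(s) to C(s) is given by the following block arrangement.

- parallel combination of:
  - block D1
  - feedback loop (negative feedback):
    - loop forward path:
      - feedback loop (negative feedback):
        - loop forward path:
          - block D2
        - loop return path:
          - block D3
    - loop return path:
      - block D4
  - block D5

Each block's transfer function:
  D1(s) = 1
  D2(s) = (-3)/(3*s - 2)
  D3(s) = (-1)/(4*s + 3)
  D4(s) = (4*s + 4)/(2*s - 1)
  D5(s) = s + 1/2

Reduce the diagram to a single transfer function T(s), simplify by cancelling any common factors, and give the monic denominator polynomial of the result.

First reduce the diagram to T(s).

[1] feedback reduction of D2, D3 gives (-12*s - 9)/(12*s^2 + s - 3)
[2] collapse the loop ([D2/(1+D2*D3)] forward, D4 return) gives (-24*s^2 - 6*s + 9)/(24*s^3 - 58*s^2 - 91*s - 33)
[3] add D1, [[D2/(1+D2*D3)]/(1+[D2/(1+D2*D3)]*D4)], D5 (parallel) gives (48*s^4 - 44*s^3 - 404*s^2 - 351*s - 81)/(48*s^3 - 116*s^2 - 182*s - 66)
Step 3 gives the fully reduced T(s), with no common factor left to cancel. The denominator's leading coefficient is 48, so divide each of its coefficients by 48 to get the monic form.

Answer: s^3 - 29*s^2/12 - 91*s/24 - 11/8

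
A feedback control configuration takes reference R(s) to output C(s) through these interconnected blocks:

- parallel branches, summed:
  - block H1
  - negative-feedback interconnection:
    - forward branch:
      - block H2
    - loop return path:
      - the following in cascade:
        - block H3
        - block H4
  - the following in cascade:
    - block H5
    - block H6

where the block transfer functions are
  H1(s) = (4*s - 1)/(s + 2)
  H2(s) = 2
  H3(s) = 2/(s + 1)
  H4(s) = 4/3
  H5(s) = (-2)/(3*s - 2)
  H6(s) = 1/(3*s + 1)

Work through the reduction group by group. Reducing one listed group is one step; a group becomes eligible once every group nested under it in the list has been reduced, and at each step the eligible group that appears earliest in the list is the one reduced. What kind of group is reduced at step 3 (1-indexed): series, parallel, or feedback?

Answer: series

Working:
Step 1: multiply H3, H4 (series)
Step 2: reduce the feedback loop with forward H2 and return (H3*H4)
Step 3: reduce the series chain H5, H6
Step 4: parallel reduction of H1, [H2/(1+H2*(H3*H4))], (H5*H6)
The group at step 3 is a series group.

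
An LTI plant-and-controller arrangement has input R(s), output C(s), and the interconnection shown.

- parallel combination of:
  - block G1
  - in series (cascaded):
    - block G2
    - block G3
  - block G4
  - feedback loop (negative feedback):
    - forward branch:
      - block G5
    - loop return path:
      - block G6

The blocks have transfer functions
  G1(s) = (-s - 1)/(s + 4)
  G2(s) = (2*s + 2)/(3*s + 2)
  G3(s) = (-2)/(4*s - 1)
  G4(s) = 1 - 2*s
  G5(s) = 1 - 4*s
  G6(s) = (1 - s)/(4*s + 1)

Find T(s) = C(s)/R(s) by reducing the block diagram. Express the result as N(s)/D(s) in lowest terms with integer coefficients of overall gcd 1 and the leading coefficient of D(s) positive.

Reducing step by step:

Step 1: cascade G2, G3: (-4*s - 4)/(12*s^2 + 5*s - 2)
Step 2: collapse the loop (G5 forward, G6 return): (1 - 16*s^2)/(4*s^2 - s + 2)
Step 3: combine G1, (G2*G3), G4, [G5/(1+G5*G6)] in parallel, which is the overall transfer function T(s) = C(s)/R(s) in lowest terms

Answer: (-96*s^6 - 592*s^5 - 806*s^4 - 440*s^3 + 74*s^2 + 62*s - 52)/(48*s^5 + 200*s^4 + 43*s^3 + 56*s^2 + 44*s - 16)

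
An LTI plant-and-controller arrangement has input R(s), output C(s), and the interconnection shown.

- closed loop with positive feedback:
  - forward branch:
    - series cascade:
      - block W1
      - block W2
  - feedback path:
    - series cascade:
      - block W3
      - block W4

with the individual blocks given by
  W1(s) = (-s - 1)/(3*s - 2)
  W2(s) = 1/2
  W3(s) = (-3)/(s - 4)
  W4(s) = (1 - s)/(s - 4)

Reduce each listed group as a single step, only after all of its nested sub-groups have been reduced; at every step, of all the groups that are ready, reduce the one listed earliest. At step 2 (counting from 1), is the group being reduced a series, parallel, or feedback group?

Step 1: cascade W1, W2
Step 2: cascade W3, W4
Step 3: reduce the feedback loop with forward (W1*W2) and return (W3*W4)
Step 2: series.

Final answer: series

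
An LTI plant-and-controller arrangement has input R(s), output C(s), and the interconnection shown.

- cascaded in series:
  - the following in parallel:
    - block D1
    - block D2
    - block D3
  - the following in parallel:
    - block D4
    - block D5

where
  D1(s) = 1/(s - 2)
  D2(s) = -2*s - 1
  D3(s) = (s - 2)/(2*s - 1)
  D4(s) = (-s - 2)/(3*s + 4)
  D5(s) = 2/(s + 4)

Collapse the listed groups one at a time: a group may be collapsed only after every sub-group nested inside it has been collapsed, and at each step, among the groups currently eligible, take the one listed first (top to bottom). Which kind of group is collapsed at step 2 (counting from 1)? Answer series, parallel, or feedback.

Reducing step by step:

Step 1: sum the parallel branches D1, D2, D3
Step 2: parallel reduction of D4, D5
Step 3: multiply (D1+D2+D3), (D4+D5) (series)
The group at step 2 is a parallel group.

Answer: parallel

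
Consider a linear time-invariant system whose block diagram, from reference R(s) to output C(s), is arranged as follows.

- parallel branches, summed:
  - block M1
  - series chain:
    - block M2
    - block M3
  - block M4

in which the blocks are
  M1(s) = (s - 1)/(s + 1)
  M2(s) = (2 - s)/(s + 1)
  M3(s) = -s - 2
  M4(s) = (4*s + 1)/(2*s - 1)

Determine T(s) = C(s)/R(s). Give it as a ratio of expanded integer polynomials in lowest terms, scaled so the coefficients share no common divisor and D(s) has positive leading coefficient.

Reducing step by step:

Step 1: reduce the series chain M2, M3 = (s^2 - 4)/(s + 1)
Step 2: sum the parallel branches M1, (M2*M3), M4 - this is the overall T(s), already in the required normalized form

Answer: (2*s^3 + 5*s^2 - 6*s + 6)/(2*s^2 + s - 1)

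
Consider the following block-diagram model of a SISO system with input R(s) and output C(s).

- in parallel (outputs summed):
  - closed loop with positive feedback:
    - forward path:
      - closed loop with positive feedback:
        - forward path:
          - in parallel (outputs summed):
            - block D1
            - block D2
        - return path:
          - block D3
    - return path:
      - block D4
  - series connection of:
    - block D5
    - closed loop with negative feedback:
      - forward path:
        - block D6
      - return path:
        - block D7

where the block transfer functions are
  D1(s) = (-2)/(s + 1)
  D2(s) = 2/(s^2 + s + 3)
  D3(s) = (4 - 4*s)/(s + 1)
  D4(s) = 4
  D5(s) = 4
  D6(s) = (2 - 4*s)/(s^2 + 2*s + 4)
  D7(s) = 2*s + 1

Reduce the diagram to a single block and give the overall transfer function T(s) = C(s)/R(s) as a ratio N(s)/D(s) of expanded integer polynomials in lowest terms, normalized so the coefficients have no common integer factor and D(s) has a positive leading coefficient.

First reduce the diagram to T(s).

Step 1: reduce the parallel group D1, D2: (-2*s^2 - 4)/(s^3 + 2*s^2 + 4*s + 3)
Step 2: feedback reduction of (D1+D2), D3: (-2*s^3 - 2*s^2 - 4*s - 4)/(s^4 - 5*s^3 + 14*s^2 - 9*s + 19)
Step 3: collapse the loop ([(D1+D2)/(1-(D1+D2)*D3)] forward, D4 return): (-2*s^3 - 2*s^2 - 4*s - 4)/(s^4 + 3*s^3 + 22*s^2 + 7*s + 35)
Step 4: close the feedback loop around D6, D7: (4*s - 2)/(7*s^2 - 2*s - 6)
Step 5: combine D5, [D6/(1+D6*D7)] in series: (16*s - 8)/(7*s^2 - 2*s - 6)
Step 6: add [[(D1+D2)/(1-(D1+D2)*D3)]/(1-[(D1+D2)/(1-(D1+D2)*D3)]*D4)], (D5*[D6/(1+D6*D7)]) (parallel): this yields T(s), and no further normalization is needed

Answer: (2*s^5 + 30*s^4 + 316*s^3 - 72*s^2 + 536*s - 256)/(7*s^6 + 19*s^5 + 142*s^4 - 13*s^3 + 99*s^2 - 112*s - 210)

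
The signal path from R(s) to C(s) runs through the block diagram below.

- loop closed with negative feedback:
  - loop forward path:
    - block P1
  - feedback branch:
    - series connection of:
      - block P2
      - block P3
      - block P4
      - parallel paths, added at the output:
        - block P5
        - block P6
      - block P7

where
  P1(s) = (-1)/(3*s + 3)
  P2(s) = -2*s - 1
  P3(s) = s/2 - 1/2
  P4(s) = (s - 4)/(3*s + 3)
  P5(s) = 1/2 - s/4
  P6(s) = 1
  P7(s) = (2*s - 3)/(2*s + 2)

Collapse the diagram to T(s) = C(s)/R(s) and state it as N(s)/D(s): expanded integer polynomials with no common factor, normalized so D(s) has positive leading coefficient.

(1) parallel reduction of P5, P6, giving 3/2 - s/4
(2) multiply P2, P3, P4, (P5+P6), P7 (series), giving (4*s^5 - 48*s^4 + 177*s^3 - 199*s^2 - 6*s + 72)/(48*s^2 + 96*s + 48)
(3) collapse the loop (P1 forward, (P2*P3*P4*(P5+P6)*P7) return) - this is the overall T(s), already in the required normalized form

Hence the answer: (48*s^2 + 96*s + 48)/(4*s^5 - 48*s^4 + 33*s^3 - 631*s^2 - 438*s - 72)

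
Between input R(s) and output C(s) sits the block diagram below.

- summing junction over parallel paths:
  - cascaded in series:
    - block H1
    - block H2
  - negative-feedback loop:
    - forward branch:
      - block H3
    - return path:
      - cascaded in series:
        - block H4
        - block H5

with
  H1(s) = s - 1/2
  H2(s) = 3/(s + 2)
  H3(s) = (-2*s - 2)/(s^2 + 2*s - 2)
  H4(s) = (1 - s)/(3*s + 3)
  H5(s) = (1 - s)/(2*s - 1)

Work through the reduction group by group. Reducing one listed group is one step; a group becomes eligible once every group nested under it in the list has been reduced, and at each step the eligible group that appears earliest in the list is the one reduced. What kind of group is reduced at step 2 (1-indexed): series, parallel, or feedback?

Reducing step by step:

(1) series reduction of H1, H2
(2) series reduction of H4, H5
(3) apply the feedback formula to H3, (H4*H5)
(4) reduce the parallel group (H1*H2), [H3/(1+H3*(H4*H5))]
Step 2: series.

Answer: series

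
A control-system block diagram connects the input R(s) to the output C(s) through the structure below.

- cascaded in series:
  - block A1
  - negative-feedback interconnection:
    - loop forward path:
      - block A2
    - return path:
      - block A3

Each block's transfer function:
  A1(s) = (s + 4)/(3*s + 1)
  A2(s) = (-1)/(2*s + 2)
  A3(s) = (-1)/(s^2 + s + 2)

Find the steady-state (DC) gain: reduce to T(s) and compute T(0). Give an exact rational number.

(1) close the feedback loop around A2, A3; result (-s^2 - s - 2)/(2*s^3 + 4*s^2 + 6*s + 5)
(2) series reduction of A1, [A2/(1+A2*A3)]; result (-s^3 - 5*s^2 - 6*s - 8)/(6*s^4 + 14*s^3 + 22*s^2 + 21*s + 5)
Evaluating the step-2 result (the overall T(s)) at s = 0 gives T(0) = -8/5.

Answer: -8/5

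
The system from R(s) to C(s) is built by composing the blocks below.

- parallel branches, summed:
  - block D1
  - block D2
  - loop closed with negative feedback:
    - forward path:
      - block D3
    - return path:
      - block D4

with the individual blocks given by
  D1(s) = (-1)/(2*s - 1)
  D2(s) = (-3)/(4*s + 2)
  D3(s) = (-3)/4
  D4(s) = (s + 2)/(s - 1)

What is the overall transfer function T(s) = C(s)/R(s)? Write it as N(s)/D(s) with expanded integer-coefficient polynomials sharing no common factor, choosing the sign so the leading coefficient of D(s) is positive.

(1) collapse the loop (D3 forward, D4 return), giving (3 - 3*s)/(s - 10)
(2) reduce the parallel group D1, D2, [D3/(1+D3*D4)], giving the overall T(s)

Answer: (-24*s^3 + 14*s^2 + 107*s - 16)/(8*s^3 - 80*s^2 - 2*s + 20)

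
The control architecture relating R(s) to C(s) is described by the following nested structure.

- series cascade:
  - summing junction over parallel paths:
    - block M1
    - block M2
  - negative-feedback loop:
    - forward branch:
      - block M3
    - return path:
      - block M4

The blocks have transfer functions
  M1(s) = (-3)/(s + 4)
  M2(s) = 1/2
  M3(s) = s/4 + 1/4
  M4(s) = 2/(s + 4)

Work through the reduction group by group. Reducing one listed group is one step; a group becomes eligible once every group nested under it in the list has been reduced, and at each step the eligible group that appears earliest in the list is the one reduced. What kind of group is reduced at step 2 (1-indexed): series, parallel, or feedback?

(1) add M1, M2 (parallel)
(2) reduce the feedback loop with forward M3 and return M4
(3) cascade (M1+M2), [M3/(1+M3*M4)]
The group at step 2 is a feedback group.

Hence the answer: feedback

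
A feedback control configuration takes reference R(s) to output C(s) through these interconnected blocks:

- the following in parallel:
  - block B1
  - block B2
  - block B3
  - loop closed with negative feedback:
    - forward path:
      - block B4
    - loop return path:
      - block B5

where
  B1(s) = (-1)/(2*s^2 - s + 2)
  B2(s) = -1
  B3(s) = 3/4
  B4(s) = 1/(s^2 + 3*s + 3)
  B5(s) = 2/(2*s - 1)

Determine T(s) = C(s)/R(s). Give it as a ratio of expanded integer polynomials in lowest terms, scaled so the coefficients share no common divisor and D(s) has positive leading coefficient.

Reducing step by step:

Step 1: reduce the feedback loop with forward B4 and return B5 = (2*s - 1)/(2*s^3 + 5*s^2 + 3*s - 1)
Step 2: reduce the parallel group B1, B2, B3, [B4/(1+B4*B5)]; the result is T(s) itself (integer coefficients, no common factor, positive leading denominator coefficient)

Answer: (-4*s^5 - 8*s^4 + 3*s^3 - 41*s^2 + s - 2)/(16*s^5 + 32*s^4 + 20*s^3 + 20*s^2 + 28*s - 8)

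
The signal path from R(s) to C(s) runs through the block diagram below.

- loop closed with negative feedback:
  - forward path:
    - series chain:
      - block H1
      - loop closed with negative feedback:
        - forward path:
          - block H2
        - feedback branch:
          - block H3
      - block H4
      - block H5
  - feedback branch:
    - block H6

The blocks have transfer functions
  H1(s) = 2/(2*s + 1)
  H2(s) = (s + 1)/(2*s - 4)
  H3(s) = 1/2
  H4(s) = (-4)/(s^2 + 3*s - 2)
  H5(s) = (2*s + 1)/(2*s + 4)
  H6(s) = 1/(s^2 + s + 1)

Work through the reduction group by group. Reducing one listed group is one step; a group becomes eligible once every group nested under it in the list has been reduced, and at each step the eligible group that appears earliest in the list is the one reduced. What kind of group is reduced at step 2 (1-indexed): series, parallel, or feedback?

The answer is series.

Reasoning:
(1) reduce the feedback loop with forward H2 and return H3
(2) reduce the series chain H1, [H2/(1+H2*H3)], H4, H5
(3) collapse the loop ((H1*[H2/(1+H2*H3)]*H4*H5) forward, H6 return)
The group at step 2 is a series group.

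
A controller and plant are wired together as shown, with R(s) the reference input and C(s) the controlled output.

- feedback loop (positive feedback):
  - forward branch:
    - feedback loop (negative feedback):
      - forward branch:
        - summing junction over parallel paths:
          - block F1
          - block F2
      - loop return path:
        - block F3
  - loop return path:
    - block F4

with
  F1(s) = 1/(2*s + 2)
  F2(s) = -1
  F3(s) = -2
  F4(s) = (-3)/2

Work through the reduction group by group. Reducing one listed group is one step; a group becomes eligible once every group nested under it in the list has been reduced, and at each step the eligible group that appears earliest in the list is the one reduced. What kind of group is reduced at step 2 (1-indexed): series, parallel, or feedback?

Step 1: parallel reduction of F1, F2
Step 2: reduce the feedback loop with forward (F1+F2) and return F3
Step 3: reduce the feedback loop with forward [(F1+F2)/(1+(F1+F2)*F3)] and return F4
So the answer for step 2 is feedback.

Answer: feedback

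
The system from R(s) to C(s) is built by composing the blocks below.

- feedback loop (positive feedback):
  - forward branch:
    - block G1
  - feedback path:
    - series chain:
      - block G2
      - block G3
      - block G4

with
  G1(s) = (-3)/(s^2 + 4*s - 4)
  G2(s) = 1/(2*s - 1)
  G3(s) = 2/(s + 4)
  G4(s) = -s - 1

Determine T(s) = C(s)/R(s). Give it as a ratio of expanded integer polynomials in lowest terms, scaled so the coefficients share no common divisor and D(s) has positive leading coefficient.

[1] multiply G2, G3, G4 (series) gives (-2*s - 2)/(2*s^2 + 7*s - 4)
[2] collapse the loop (G1 forward, (G2*G3*G4) return), giving the overall T(s)

Final answer: (-6*s^2 - 21*s + 12)/(2*s^4 + 15*s^3 + 16*s^2 - 50*s + 10)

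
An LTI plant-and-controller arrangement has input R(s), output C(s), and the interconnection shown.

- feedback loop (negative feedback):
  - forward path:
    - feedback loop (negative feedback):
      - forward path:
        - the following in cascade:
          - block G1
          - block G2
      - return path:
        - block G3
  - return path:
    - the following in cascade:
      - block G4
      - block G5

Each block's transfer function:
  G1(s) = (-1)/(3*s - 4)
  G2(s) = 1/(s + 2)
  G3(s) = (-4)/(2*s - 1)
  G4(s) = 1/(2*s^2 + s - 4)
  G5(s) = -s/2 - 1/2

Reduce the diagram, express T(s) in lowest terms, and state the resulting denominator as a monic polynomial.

1. multiply G1, G2 (series): (-1)/(3*s^2 + 2*s - 8)
2. feedback reduction of (G1*G2), G3: (1 - 2*s)/(6*s^3 + s^2 - 18*s + 12)
3. series reduction of G4, G5: (-s - 1)/(4*s^2 + 2*s - 8)
4. reduce the feedback loop with forward [(G1*G2)/(1+(G1*G2)*G3)] and return (G4*G5): (-8*s^3 + 18*s - 8)/(24*s^5 + 16*s^4 - 118*s^3 + 6*s^2 + 169*s - 97)
The result of step 4 is T(s) in lowest terms. Its denominator has leading coefficient 24; dividing the denominator through by 24 makes it monic.

Therefore the answer is s^5 + 2*s^4/3 - 59*s^3/12 + s^2/4 + 169*s/24 - 97/24.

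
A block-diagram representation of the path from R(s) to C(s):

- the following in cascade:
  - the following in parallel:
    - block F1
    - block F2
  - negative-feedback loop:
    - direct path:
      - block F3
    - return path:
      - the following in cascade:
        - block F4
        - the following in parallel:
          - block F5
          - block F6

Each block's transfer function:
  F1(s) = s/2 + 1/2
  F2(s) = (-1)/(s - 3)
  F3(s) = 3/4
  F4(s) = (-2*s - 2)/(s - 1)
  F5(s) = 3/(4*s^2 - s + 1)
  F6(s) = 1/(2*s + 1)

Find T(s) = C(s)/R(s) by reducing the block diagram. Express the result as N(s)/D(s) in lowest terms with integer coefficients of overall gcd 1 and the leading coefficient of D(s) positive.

Step 1. combine F1, F2 in parallel -> (s^2 - 2*s - 5)/(2*s - 6)
Step 2. reduce the parallel group F5, F6 -> (4*s^2 + 5*s + 4)/(8*s^3 + 2*s^2 + s + 1)
Step 3. cascade F4, (F5+F6) -> (-8*s^3 - 18*s^2 - 18*s - 8)/(8*s^4 - 6*s^3 - s^2 - 1)
Step 4. feedback reduction of F3, (F4*(F5+F6)) -> (24*s^4 - 18*s^3 - 3*s^2 - 3)/(32*s^4 - 48*s^3 - 58*s^2 - 54*s - 28)
Step 5. reduce the series chain (F1+F2), [F3/(1+F3*(F4*(F5+F6)))]; the result is T(s) itself (integer coefficients, no common factor, positive leading denominator coefficient)

Hence the answer: (24*s^6 - 66*s^5 - 87*s^4 + 96*s^3 + 12*s^2 + 6*s + 15)/(64*s^5 - 288*s^4 + 172*s^3 + 240*s^2 + 268*s + 168)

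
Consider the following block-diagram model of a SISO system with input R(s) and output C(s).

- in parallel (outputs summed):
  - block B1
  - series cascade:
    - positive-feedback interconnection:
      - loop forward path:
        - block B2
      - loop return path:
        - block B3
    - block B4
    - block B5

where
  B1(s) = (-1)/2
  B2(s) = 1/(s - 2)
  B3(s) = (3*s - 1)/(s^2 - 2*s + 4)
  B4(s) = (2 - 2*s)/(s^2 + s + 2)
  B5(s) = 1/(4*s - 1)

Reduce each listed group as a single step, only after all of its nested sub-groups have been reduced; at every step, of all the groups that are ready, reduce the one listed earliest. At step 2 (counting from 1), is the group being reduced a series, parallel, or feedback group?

Step 1: feedback reduction of B2, B3
Step 2: series reduction of [B2/(1-B2*B3)], B4, B5
Step 3: sum the parallel branches B1, ([B2/(1-B2*B3)]*B4*B5)
The group at step 2 is a series group.

Final answer: series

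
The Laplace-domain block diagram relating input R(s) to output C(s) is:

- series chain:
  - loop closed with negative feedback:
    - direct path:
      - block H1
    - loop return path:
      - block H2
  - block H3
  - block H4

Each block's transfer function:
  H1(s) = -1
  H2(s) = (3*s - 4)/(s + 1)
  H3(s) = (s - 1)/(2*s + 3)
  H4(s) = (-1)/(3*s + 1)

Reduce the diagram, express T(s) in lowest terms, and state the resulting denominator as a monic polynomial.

The answer is s^3 - 2*s^2/3 - 49*s/12 - 5/4.

Reasoning:
(1) feedback reduction of H1, H2: (s + 1)/(2*s - 5)
(2) series reduction of [H1/(1+H1*H2)], H3, H4: (1 - s^2)/(12*s^3 - 8*s^2 - 49*s - 15)
That last expression is T(s), already simplified. Scaling its denominator by 1/12 (the reciprocal of the leading coefficient) yields the monic denominator.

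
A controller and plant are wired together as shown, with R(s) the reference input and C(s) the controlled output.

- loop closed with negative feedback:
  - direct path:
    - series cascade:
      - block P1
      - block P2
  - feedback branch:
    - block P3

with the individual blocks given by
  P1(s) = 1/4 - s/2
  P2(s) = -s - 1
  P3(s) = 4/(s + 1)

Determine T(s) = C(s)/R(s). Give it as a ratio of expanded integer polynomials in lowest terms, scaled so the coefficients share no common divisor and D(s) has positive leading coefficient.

Step 1. multiply P1, P2 (series), giving s^2/2 + s/4 - 1/4
Step 2. apply the feedback formula to (P1*P2), P3, giving the overall T(s)

Final answer: (2*s^2 + s - 1)/(8*s)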